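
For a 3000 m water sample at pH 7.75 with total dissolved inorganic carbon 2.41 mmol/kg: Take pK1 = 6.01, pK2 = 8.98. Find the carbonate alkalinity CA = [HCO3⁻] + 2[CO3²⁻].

CA = [HCO3⁻] + 2[CO3²⁻] = (α₁ + 2α₂)·DIC
At pH 7.75: [H⁺]/K1 = 10^-1.74 = 0.018197, K2/[H⁺] = 10^-1.23 = 0.058884
α₁ = 1/(1 + 0.018197 + 0.058884) = 1/1.0771 = 0.9284; α₂ = α₁·K2/[H⁺] = 0.05467
α₁ + 2α₂ = 1.0378
CA = 1.0378 × 2.41 = 2.50 mmol/kg

CA = 2.50 mmol/kg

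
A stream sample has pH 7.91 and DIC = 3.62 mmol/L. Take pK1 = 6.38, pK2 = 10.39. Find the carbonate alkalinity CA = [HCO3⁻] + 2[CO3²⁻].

CA = 3.53 mmol/L

CA = [HCO3⁻] + 2[CO3²⁻] = (α₁ + 2α₂)·DIC
At pH 7.91: [H⁺]/K1 = 10^-1.53 = 0.029512, K2/[H⁺] = 10^-2.48 = 0.0033113
α₁ = 1/(1 + 0.029512 + 0.0033113) = 1/1.0328 = 0.9682; α₂ = α₁·K2/[H⁺] = 0.003206
α₁ + 2α₂ = 0.9746
CA = 0.9746 × 3.62 = 3.53 mmol/L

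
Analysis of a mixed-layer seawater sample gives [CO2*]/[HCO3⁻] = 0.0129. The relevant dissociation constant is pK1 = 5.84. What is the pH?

From K1 = [H⁺][HCO3⁻]/[CO2*]:  pH = pK1 − log₁₀([CO2*]/[HCO3⁻])
log₁₀(0.0129) = -1.889
pH = 5.84 − (-1.889) = 7.73

pH = 7.73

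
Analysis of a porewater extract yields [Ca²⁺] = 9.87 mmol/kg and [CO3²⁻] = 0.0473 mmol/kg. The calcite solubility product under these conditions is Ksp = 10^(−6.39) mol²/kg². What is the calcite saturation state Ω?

Ω = 1.15

Ksp = 10^(−6.39) = 4.074×10^-7
Ω = [Ca²⁺][CO3²⁻]/Ksp = (9.87×10^-3)(0.0473×10^-3) / 4.074×10^-7 = 1.15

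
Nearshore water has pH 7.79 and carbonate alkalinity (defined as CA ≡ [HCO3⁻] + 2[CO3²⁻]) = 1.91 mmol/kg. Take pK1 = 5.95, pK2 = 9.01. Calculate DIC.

CA = [HCO3⁻] + 2[CO3²⁻] = (α₁ + 2α₂)·DIC
At pH 7.79: [H⁺]/K1 = 10^-1.84 = 0.014454, K2/[H⁺] = 10^-1.22 = 0.060256
α₁ = 1/(1 + 0.014454 + 0.060256) = 1/1.0747 = 0.9305; α₂ = α₁·K2/[H⁺] = 0.05607
α₁ + 2α₂ = 1.0426
DIC = CA / (α₁ + 2α₂) = 1.91 / 1.0426 = 1.83 mmol/kg

DIC = 1.83 mmol/kg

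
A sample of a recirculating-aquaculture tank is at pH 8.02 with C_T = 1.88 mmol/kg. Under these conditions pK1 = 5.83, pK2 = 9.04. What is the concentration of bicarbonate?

[HCO3⁻] = 1.71 mmol/kg

α₁ = 1 / (1 + [H⁺]/K1 + K2/[H⁺]) = 1 / (1 + 10^-2.19 + 10^-1.02)
   = 1 / (1 + 0.0064565 + 0.095499) = 1/1.1020 = 0.9075
[HCO3⁻] = α₁ × DIC = 0.9075 × 1.88 = 1.71 mmol/kg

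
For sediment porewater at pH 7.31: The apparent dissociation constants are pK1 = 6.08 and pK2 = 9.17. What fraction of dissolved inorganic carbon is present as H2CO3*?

α₀ = 0.0549

α₀ = 1 / (1 + K1/[H⁺] + K1K2/[H⁺]²) = 1 / (1 + 10^+1.23 + 10^-0.63)
   = 1 / (1 + 16.982 + 0.23442) = 1/18.217 = 0.05489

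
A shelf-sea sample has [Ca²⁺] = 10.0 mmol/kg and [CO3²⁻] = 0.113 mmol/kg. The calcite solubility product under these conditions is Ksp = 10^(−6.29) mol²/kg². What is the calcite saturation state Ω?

Ksp = 10^(−6.29) = 5.129×10^-7
Ω = [Ca²⁺][CO3²⁻]/Ksp = (10.0×10^-3)(0.113×10^-3) / 5.129×10^-7 = 2.20

Ω = 2.20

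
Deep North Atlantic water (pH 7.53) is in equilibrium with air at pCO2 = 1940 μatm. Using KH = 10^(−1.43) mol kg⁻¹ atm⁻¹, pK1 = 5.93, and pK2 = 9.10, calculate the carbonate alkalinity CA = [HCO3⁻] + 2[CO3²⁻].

CA = 3.02 mmol/kg

[CO2*] = KH · pCO2 = 10^(−1.43) × 1940×10^-6 = 7.208×10^-5 mol/kg
α₀ = 1/(1 + K1/[H⁺] + K1K2/[H⁺]²) = 1/(1 + 10^+1.60 + 10^+0.03) = 0.02388
DIC = [CO2*]/α₀ = 7.208×10^-5 / 0.02388 = 3.019 mmol/kg
CA = (α₁ + 2α₂)·DIC = (0.9505 + 2×0.02558) × 3.019 = 3.02 mmol/kg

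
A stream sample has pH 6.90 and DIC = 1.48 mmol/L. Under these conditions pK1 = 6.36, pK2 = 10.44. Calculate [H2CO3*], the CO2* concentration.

α₀ = 1 / (1 + K1/[H⁺] + K1K2/[H⁺]²) = 1 / (1 + 10^+0.54 + 10^-3.00)
   = 1 / (1 + 3.4674 + 0.0010000) = 1/4.4684 = 0.2238
[CO2*] = α₀ × DIC = 0.2238 × 1.48 = 0.331 mmol/L

[CO2*] = 0.331 mmol/L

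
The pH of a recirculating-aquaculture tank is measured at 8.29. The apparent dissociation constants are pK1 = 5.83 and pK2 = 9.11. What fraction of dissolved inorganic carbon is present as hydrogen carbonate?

α₁ = 0.866

α₁ = 1 / (1 + [H⁺]/K1 + K2/[H⁺]) = 1 / (1 + 10^-2.46 + 10^-0.82)
   = 1 / (1 + 0.0034674 + 0.15136) = 1/1.1548 = 0.8659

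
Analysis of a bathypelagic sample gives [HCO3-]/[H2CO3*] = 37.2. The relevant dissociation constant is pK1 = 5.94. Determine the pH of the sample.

pH = 7.51

From K1 = [H⁺][HCO3-]/[H2CO3*]:  pH = pK1 + log₁₀([HCO3-]/[H2CO3*])
log₁₀(37.2) = +1.571
pH = 5.94 + (+1.571) = 7.51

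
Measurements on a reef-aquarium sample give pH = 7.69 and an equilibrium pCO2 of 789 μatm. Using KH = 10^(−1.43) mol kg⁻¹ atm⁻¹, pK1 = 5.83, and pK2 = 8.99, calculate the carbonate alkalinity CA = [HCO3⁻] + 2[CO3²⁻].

CA = 2.34 mmol/kg

[CO2*] = KH · pCO2 = 10^(−1.43) × 789×10^-6 = 2.931×10^-5 mol/kg
α₀ = 1/(1 + K1/[H⁺] + K1K2/[H⁺]²) = 1/(1 + 10^+1.86 + 10^+0.56) = 0.01297
DIC = [CO2*]/α₀ = 2.931×10^-5 / 0.01297 = 2.259 mmol/kg
CA = (α₁ + 2α₂)·DIC = (0.9399 + 2×0.04711) × 2.259 = 2.34 mmol/kg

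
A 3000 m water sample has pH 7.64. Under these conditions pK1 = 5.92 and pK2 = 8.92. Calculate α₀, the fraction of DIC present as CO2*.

α₀ = 1 / (1 + K1/[H⁺] + K1K2/[H⁺]²) = 1 / (1 + 10^+1.72 + 10^+0.44)
   = 1 / (1 + 52.481 + 2.7542) = 1/56.235 = 0.01778

α₀ = 0.0178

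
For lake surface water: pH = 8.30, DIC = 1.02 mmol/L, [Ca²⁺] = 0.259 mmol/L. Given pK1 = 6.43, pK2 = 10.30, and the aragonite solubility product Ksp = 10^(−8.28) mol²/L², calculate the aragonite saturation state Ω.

α₂ = 1 / (1 + [H⁺]/K2 + [H⁺]²/(K1K2)) = 1 / (1 + 10^+2.00 + 10^+0.13)
   = 1 / (1 + 100.00 + 1.3490) = 1/102.35 = 0.009770
[CO3²⁻] = α₂ × DIC = 0.009770 × 1.02 = 0.009966 mmol/L = 9.966 μmol/L
Ksp = 10^(−8.28) = 5.248×10^-9
Ω = [Ca²⁺][CO3²⁻]/Ksp = (0.259×10^-3)(9.966×10^-6) / 5.248×10^-9 = 0.492

Ω = 0.492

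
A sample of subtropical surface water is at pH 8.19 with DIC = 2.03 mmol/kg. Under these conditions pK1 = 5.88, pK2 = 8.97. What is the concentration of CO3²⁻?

[CO3²⁻] = 0.288 mmol/kg

α₂ = 1 / (1 + [H⁺]/K2 + [H⁺]²/(K1K2)) = 1 / (1 + 10^+0.78 + 10^-1.53)
   = 1 / (1 + 6.0256 + 0.029512) = 1/7.0551 = 0.1417
[CO3²⁻] = α₂ × DIC = 0.1417 × 2.03 = 0.288 mmol/kg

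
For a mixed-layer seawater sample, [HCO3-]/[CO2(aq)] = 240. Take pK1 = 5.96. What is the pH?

pH = 8.34

From K1 = [H⁺][HCO3-]/[CO2(aq)]:  pH = pK1 + log₁₀([HCO3-]/[CO2(aq)])
log₁₀(240) = +2.380
pH = 5.96 + (+2.380) = 8.34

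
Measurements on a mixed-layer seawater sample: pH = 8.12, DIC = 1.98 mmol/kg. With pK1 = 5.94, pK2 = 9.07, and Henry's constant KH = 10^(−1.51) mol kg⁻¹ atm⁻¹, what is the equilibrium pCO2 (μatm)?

α₀ = 1 / (1 + K1/[H⁺] + K1K2/[H⁺]²) = 1 / (1 + 10^+2.18 + 10^+1.23)
   = 1 / (1 + 151.36 + 16.982) = 1/169.34 = 0.005905
[CO2*] = α₀ × DIC = 0.005905 × 1.98 = 0.01169 mmol/kg = 11.69 μmol/kg
pCO2 = [CO2*]/KH = 1.169×10^-5 / 3.090×10^-2 = 378 μatm

pCO2 = 378 μatm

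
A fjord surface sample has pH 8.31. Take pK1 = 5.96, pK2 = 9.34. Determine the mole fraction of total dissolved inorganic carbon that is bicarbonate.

α₁ = 0.911

α₁ = 1 / (1 + [H⁺]/K1 + K2/[H⁺]) = 1 / (1 + 10^-2.35 + 10^-1.03)
   = 1 / (1 + 0.0044668 + 0.093325) = 1/1.0978 = 0.9109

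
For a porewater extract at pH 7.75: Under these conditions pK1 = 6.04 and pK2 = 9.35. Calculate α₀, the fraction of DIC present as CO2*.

α₀ = 1 / (1 + K1/[H⁺] + K1K2/[H⁺]²) = 1 / (1 + 10^+1.71 + 10^+0.11)
   = 1 / (1 + 51.286 + 1.2882) = 1/53.574 = 0.01867

α₀ = 0.0187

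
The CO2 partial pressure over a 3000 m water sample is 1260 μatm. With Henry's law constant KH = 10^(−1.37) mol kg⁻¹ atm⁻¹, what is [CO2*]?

[CO2*] = 53.7 μmol/kg

KH = 10^(−1.37) = 4.266×10^-2 mol kg⁻¹ atm⁻¹
[CO2*] = KH · pCO2 = 4.266×10^-2 × 1260×10^-6 atm = 5.37×10^-5 mol/kg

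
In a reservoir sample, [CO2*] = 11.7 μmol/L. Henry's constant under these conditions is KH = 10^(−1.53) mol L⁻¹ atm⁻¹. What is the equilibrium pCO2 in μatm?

KH = 10^(−1.53) = 2.951×10^-2 mol L⁻¹ atm⁻¹
pCO2 = [CO2*]/KH = 11.7×10^-6 / 2.951×10^-2 = 3.96×10^-4 atm = 396 μatm

pCO2 = 396 μatm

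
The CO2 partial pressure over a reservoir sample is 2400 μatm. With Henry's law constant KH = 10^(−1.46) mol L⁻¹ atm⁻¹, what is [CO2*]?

[CO2*] = 83.2 μmol/L

KH = 10^(−1.46) = 3.467×10^-2 mol L⁻¹ atm⁻¹
[CO2*] = KH · pCO2 = 3.467×10^-2 × 2400×10^-6 atm = 8.32×10^-5 mol/L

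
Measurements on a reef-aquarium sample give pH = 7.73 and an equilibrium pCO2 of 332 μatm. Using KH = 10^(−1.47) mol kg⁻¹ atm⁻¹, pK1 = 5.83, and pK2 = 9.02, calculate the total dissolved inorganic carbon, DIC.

[CO2*] = KH · pCO2 = 10^(−1.47) × 332×10^-6 = 1.125×10^-5 mol/kg
α₀ = 1/(1 + K1/[H⁺] + K1K2/[H⁺]²) = 1/(1 + 10^+1.90 + 10^+0.61) = 0.01183
DIC = [CO2*]/α₀ = 1.125×10^-5 / 0.01183 = 0.951 mmol/kg

DIC = 0.951 mmol/kg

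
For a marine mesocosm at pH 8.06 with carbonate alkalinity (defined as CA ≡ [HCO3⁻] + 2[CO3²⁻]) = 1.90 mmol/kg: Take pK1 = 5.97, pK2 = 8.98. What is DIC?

DIC = 1.73 mmol/kg

CA = [HCO3⁻] + 2[CO3²⁻] = (α₁ + 2α₂)·DIC
At pH 8.06: [H⁺]/K1 = 10^-2.09 = 0.0081283, K2/[H⁺] = 10^-0.92 = 0.12023
α₁ = 1/(1 + 0.0081283 + 0.12023) = 1/1.1284 = 0.8862; α₂ = α₁·K2/[H⁺] = 0.1066
α₁ + 2α₂ = 1.0993
DIC = CA / (α₁ + 2α₂) = 1.90 / 1.0993 = 1.73 mmol/kg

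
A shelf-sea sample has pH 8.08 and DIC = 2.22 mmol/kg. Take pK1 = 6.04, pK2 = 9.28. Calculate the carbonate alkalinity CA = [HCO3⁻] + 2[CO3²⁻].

CA = [HCO3⁻] + 2[CO3²⁻] = (α₁ + 2α₂)·DIC
At pH 8.08: [H⁺]/K1 = 10^-2.04 = 0.0091201, K2/[H⁺] = 10^-1.20 = 0.063096
α₁ = 1/(1 + 0.0091201 + 0.063096) = 1/1.0722 = 0.9326; α₂ = α₁·K2/[H⁺] = 0.05885
α₁ + 2α₂ = 1.0503
CA = 1.0503 × 2.22 = 2.33 mmol/kg

CA = 2.33 mmol/kg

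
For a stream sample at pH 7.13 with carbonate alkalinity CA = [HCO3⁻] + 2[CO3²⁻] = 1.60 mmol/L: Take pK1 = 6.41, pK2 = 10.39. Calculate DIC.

CA = [HCO3⁻] + 2[CO3²⁻] = (α₁ + 2α₂)·DIC
At pH 7.13: [H⁺]/K1 = 10^-0.72 = 0.19055, K2/[H⁺] = 10^-3.26 = 0.00054954
α₁ = 1/(1 + 0.19055 + 0.00054954) = 1/1.1911 = 0.8396; α₂ = α₁·K2/[H⁺] = 0.0004614
α₁ + 2α₂ = 0.8405
DIC = CA / (α₁ + 2α₂) = 1.60 / 0.8405 = 1.90 mmol/L

DIC = 1.90 mmol/L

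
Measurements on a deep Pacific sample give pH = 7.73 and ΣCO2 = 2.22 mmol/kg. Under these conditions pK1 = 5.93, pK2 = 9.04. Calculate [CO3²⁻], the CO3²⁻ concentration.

α₂ = 1 / (1 + [H⁺]/K2 + [H⁺]²/(K1K2)) = 1 / (1 + 10^+1.31 + 10^-0.49)
   = 1 / (1 + 20.417 + 0.32359) = 1/21.741 = 0.04600
[CO3²⁻] = α₂ × DIC = 0.04600 × 2.22 = 0.102 mmol/kg

[CO3²⁻] = 0.102 mmol/kg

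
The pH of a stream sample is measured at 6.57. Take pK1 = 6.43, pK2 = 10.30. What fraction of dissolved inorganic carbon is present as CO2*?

α₀ = 1 / (1 + K1/[H⁺] + K1K2/[H⁺]²) = 1 / (1 + 10^+0.14 + 10^-3.59)
   = 1 / (1 + 1.3804 + 0.00025704) = 1/2.3806 = 0.4201

α₀ = 0.420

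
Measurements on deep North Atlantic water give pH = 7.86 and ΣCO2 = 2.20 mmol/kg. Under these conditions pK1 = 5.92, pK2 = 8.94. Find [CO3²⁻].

[CO3²⁻] = 0.167 mmol/kg

α₂ = 1 / (1 + [H⁺]/K2 + [H⁺]²/(K1K2)) = 1 / (1 + 10^+1.08 + 10^-0.86)
   = 1 / (1 + 12.023 + 0.13804) = 1/13.161 = 0.07598
[CO3²⁻] = α₂ × DIC = 0.07598 × 2.20 = 0.167 mmol/kg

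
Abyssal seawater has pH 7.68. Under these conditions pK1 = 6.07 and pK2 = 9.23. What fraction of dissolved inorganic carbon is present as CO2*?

α₀ = 1 / (1 + K1/[H⁺] + K1K2/[H⁺]²) = 1 / (1 + 10^+1.61 + 10^+0.06)
   = 1 / (1 + 40.738 + 1.1482) = 1/42.886 = 0.02332

α₀ = 0.0233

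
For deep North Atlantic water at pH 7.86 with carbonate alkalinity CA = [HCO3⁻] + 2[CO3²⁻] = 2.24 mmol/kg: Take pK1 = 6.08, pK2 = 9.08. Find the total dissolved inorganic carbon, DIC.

CA = [HCO3⁻] + 2[CO3²⁻] = (α₁ + 2α₂)·DIC
At pH 7.86: [H⁺]/K1 = 10^-1.78 = 0.016596, K2/[H⁺] = 10^-1.22 = 0.060256
α₁ = 1/(1 + 0.016596 + 0.060256) = 1/1.0769 = 0.9286; α₂ = α₁·K2/[H⁺] = 0.05596
α₁ + 2α₂ = 1.0405
DIC = CA / (α₁ + 2α₂) = 2.24 / 1.0405 = 2.15 mmol/kg

DIC = 2.15 mmol/kg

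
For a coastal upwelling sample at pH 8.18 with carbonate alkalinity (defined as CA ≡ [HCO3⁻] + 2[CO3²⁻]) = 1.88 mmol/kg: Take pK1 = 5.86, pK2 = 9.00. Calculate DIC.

CA = [HCO3⁻] + 2[CO3²⁻] = (α₁ + 2α₂)·DIC
At pH 8.18: [H⁺]/K1 = 10^-2.32 = 0.0047863, K2/[H⁺] = 10^-0.82 = 0.15136
α₁ = 1/(1 + 0.0047863 + 0.15136) = 1/1.1561 = 0.8649; α₂ = α₁·K2/[H⁺] = 0.1309
α₁ + 2α₂ = 1.1268
DIC = CA / (α₁ + 2α₂) = 1.88 / 1.1268 = 1.67 mmol/kg

DIC = 1.67 mmol/kg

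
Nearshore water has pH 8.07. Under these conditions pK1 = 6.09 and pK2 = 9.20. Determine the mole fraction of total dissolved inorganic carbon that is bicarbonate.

α₁ = 1 / (1 + [H⁺]/K1 + K2/[H⁺]) = 1 / (1 + 10^-1.98 + 10^-1.13)
   = 1 / (1 + 0.010471 + 0.074131) = 1/1.0846 = 0.9220

α₁ = 0.922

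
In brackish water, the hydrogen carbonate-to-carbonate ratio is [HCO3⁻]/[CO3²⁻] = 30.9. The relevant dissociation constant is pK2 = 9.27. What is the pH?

pH = 7.78

From K2 = [H⁺][CO3²⁻]/[HCO3⁻]:  pH = pK2 − log₁₀([HCO3⁻]/[CO3²⁻])
log₁₀(30.9) = +1.490
pH = 9.27 − (+1.490) = 7.78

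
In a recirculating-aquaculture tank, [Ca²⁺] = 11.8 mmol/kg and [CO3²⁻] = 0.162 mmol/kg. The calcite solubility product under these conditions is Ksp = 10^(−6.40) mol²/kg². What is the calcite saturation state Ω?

Ω = 4.80

Ksp = 10^(−6.40) = 3.981×10^-7
Ω = [Ca²⁺][CO3²⁻]/Ksp = (11.8×10^-3)(0.162×10^-3) / 3.981×10^-7 = 4.80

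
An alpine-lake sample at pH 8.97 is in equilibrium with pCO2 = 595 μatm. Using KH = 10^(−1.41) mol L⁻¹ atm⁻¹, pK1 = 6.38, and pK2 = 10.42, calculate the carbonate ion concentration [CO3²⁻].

[CO2*] = KH · pCO2 = 10^(−1.41) × 595×10^-6 = 2.315×10^-5 mol/L
α₀ = 1/(1 + K1/[H⁺] + K1K2/[H⁺]²) = 1/(1 + 10^+2.59 + 10^+1.14) = 0.002476
DIC = [CO2*]/α₀ = 2.315×10^-5 / 0.002476 = 9.348 mmol/L
[CO3²⁻] = α₂·DIC; α₂ = 0.03418, so [CO3²⁻] = 0.03418 × 9.348 = 0.320 mmol/L

[CO3²⁻] = 0.320 mmol/L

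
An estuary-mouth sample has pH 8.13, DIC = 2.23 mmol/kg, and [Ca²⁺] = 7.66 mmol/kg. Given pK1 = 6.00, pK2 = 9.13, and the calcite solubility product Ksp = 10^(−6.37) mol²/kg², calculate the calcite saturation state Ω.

Ω = 3.62

α₂ = 1 / (1 + [H⁺]/K2 + [H⁺]²/(K1K2)) = 1 / (1 + 10^+1.00 + 10^-1.13)
   = 1 / (1 + 10.000 + 0.074131) = 1/11.074 = 0.09030
[CO3²⁻] = α₂ × DIC = 0.09030 × 2.23 = 0.2014 mmol/kg
Ksp = 10^(−6.37) = 4.266×10^-7
Ω = [Ca²⁺][CO3²⁻]/Ksp = (7.66×10^-3)(2.014×10^-4) / 4.266×10^-7 = 3.62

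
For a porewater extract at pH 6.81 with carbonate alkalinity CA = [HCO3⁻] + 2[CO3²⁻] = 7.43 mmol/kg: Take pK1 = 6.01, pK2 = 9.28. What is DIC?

DIC = 8.57 mmol/kg

CA = [HCO3⁻] + 2[CO3²⁻] = (α₁ + 2α₂)·DIC
At pH 6.81: [H⁺]/K1 = 10^-0.80 = 0.15849, K2/[H⁺] = 10^-2.47 = 0.0033884
α₁ = 1/(1 + 0.15849 + 0.0033884) = 1/1.1619 = 0.8607; α₂ = α₁·K2/[H⁺] = 0.002916
α₁ + 2α₂ = 0.8665
DIC = CA / (α₁ + 2α₂) = 7.43 / 0.8665 = 8.57 mmol/kg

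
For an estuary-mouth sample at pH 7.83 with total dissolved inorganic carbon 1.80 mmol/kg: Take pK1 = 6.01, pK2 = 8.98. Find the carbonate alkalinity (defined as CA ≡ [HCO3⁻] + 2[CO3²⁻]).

CA = [HCO3⁻] + 2[CO3²⁻] = (α₁ + 2α₂)·DIC
At pH 7.83: [H⁺]/K1 = 10^-1.82 = 0.015136, K2/[H⁺] = 10^-1.15 = 0.070795
α₁ = 1/(1 + 0.015136 + 0.070795) = 1/1.0859 = 0.9209; α₂ = α₁·K2/[H⁺] = 0.06519
α₁ + 2α₂ = 1.0513
CA = 1.0513 × 1.80 = 1.89 mmol/kg

CA = 1.89 mmol/kg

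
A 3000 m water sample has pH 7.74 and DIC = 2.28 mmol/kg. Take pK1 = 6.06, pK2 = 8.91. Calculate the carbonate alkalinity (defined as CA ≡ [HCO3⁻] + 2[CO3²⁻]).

CA = 2.38 mmol/kg

CA = [HCO3⁻] + 2[CO3²⁻] = (α₁ + 2α₂)·DIC
At pH 7.74: [H⁺]/K1 = 10^-1.68 = 0.020893, K2/[H⁺] = 10^-1.17 = 0.067608
α₁ = 1/(1 + 0.020893 + 0.067608) = 1/1.0885 = 0.9187; α₂ = α₁·K2/[H⁺] = 0.06211
α₁ + 2α₂ = 1.0429
CA = 1.0429 × 2.28 = 2.38 mmol/kg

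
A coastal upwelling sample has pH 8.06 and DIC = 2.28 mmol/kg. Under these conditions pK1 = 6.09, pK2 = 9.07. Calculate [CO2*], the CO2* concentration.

α₀ = 1 / (1 + K1/[H⁺] + K1K2/[H⁺]²) = 1 / (1 + 10^+1.97 + 10^+0.96)
   = 1 / (1 + 93.325 + 9.1201) = 1/103.45 = 0.009667
[CO2*] = α₀ × DIC = 0.009667 × 2.28 = 0.0220 mmol/kg

[CO2*] = 0.0220 mmol/kg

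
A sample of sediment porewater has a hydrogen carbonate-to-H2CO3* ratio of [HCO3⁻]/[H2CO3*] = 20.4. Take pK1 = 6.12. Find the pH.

pH = 7.43

From K1 = [H⁺][HCO3⁻]/[H2CO3*]:  pH = pK1 + log₁₀([HCO3⁻]/[H2CO3*])
log₁₀(20.4) = +1.310
pH = 6.12 + (+1.310) = 7.43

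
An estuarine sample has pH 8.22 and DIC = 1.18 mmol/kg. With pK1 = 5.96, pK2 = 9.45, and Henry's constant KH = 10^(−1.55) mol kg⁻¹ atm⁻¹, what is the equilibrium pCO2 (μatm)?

α₀ = 1 / (1 + K1/[H⁺] + K1K2/[H⁺]²) = 1 / (1 + 10^+2.26 + 10^+1.03)
   = 1 / (1 + 181.97 + 10.715) = 1/193.69 = 0.005163
[CO2*] = α₀ × DIC = 0.005163 × 1.18 = 0.006092 mmol/kg = 6.092 μmol/kg
pCO2 = [CO2*]/KH = 6.092×10^-6 / 2.818×10^-2 = 216 μatm

pCO2 = 216 μatm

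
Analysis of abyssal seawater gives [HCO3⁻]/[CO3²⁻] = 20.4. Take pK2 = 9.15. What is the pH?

From K2 = [H⁺][CO3²⁻]/[HCO3⁻]:  pH = pK2 − log₁₀([HCO3⁻]/[CO3²⁻])
log₁₀(20.4) = +1.310
pH = 9.15 − (+1.310) = 7.84

pH = 7.84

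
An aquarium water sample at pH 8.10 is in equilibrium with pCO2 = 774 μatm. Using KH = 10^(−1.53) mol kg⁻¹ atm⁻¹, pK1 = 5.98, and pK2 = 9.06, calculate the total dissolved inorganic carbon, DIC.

DIC = 3.36 mmol/kg

[CO2*] = KH · pCO2 = 10^(−1.53) × 774×10^-6 = 2.284×10^-5 mol/kg
α₀ = 1/(1 + K1/[H⁺] + K1K2/[H⁺]²) = 1/(1 + 10^+2.12 + 10^+1.16) = 0.006790
DIC = [CO2*]/α₀ = 2.284×10^-5 / 0.006790 = 3.36 mmol/kg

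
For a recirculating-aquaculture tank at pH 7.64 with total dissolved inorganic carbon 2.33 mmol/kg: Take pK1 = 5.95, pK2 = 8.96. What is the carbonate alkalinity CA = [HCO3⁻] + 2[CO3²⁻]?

CA = [HCO3⁻] + 2[CO3²⁻] = (α₁ + 2α₂)·DIC
At pH 7.64: [H⁺]/K1 = 10^-1.69 = 0.020417, K2/[H⁺] = 10^-1.32 = 0.047863
α₁ = 1/(1 + 0.020417 + 0.047863) = 1/1.0683 = 0.9361; α₂ = α₁·K2/[H⁺] = 0.04480
α₁ + 2α₂ = 1.0257
CA = 1.0257 × 2.33 = 2.39 mmol/kg

CA = 2.39 mmol/kg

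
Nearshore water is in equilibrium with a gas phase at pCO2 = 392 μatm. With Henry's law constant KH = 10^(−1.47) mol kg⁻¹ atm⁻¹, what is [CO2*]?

[CO2*] = 13.3 μmol/kg

KH = 10^(−1.47) = 3.388×10^-2 mol kg⁻¹ atm⁻¹
[CO2*] = KH · pCO2 = 3.388×10^-2 × 392×10^-6 atm = 1.33×10^-5 mol/kg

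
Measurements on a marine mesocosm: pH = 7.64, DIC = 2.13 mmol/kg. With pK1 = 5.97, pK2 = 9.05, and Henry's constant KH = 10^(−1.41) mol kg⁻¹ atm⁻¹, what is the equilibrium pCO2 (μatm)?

α₀ = 1 / (1 + K1/[H⁺] + K1K2/[H⁺]²) = 1 / (1 + 10^+1.67 + 10^+0.26)
   = 1 / (1 + 46.774 + 1.8197) = 1/49.593 = 0.02016
[CO2*] = α₀ × DIC = 0.02016 × 2.13 = 0.04295 mmol/kg
pCO2 = [CO2*]/KH = 4.295×10^-5 / 3.890×10^-2 = 1100 μatm

pCO2 = 1100 μatm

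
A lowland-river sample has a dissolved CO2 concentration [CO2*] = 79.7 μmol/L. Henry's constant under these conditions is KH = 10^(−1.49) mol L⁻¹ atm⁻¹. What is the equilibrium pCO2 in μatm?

pCO2 = 2460 μatm

KH = 10^(−1.49) = 3.236×10^-2 mol L⁻¹ atm⁻¹
pCO2 = [CO2*]/KH = 79.7×10^-6 / 3.236×10^-2 = 2.46×10^-3 atm = 2460 μatm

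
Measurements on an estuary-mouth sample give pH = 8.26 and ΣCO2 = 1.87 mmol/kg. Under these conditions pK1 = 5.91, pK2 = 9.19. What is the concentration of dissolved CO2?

α₀ = 1 / (1 + K1/[H⁺] + K1K2/[H⁺]²) = 1 / (1 + 10^+2.35 + 10^+1.42)
   = 1 / (1 + 223.87 + 26.303) = 1/251.17 = 0.003981
[CO2*] = α₀ × DIC = 0.003981 × 1.87 = 0.00745 mmol/kg = 7.45 μmol/kg

[CO2*] = 7.45 μmol/kg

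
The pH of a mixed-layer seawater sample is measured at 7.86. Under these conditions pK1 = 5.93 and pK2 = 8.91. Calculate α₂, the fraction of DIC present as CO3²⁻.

α₂ = 0.0810

α₂ = 1 / (1 + [H⁺]/K2 + [H⁺]²/(K1K2)) = 1 / (1 + 10^+1.05 + 10^-0.88)
   = 1 / (1 + 11.220 + 0.13183) = 1/12.352 = 0.08096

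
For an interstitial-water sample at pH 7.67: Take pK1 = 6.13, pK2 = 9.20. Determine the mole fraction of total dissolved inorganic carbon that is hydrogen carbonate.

α₁ = 0.945

α₁ = 1 / (1 + [H⁺]/K1 + K2/[H⁺]) = 1 / (1 + 10^-1.54 + 10^-1.53)
   = 1 / (1 + 0.028840 + 0.029512) = 1/1.0584 = 0.9449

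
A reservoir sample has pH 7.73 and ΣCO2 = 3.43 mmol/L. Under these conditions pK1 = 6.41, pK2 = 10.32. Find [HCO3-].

α₁ = 1 / (1 + [H⁺]/K1 + K2/[H⁺]) = 1 / (1 + 10^-1.32 + 10^-2.59)
   = 1 / (1 + 0.047863 + 0.0025704) = 1/1.0504 = 0.9520
[HCO3⁻] = α₁ × DIC = 0.9520 × 3.43 = 3.27 mmol/L

[HCO3⁻] = 3.27 mmol/L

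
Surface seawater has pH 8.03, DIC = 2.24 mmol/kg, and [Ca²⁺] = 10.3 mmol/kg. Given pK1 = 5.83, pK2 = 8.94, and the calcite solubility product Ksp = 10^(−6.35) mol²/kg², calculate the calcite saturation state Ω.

α₂ = 1 / (1 + [H⁺]/K2 + [H⁺]²/(K1K2)) = 1 / (1 + 10^+0.91 + 10^-1.29)
   = 1 / (1 + 8.1283 + 0.051286) = 1/9.1796 = 0.1089
[CO3²⁻] = α₂ × DIC = 0.1089 × 2.24 = 0.2440 mmol/kg
Ksp = 10^(−6.35) = 4.467×10^-7
Ω = [Ca²⁺][CO3²⁻]/Ksp = (10.3×10^-3)(2.440×10^-4) / 4.467×10^-7 = 5.63

Ω = 5.63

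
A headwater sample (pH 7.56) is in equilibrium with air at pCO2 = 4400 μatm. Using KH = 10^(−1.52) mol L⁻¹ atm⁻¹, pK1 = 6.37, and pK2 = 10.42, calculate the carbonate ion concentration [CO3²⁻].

[CO3²⁻] = 2.84 μmol/L

[CO2*] = KH · pCO2 = 10^(−1.52) × 4400×10^-6 = 1.329×10^-4 mol/L
α₀ = 1/(1 + K1/[H⁺] + K1K2/[H⁺]²) = 1/(1 + 10^+1.19 + 10^-1.67) = 0.06057
DIC = [CO2*]/α₀ = 1.329×10^-4 / 0.06057 = 2.194 mmol/L
[CO3²⁻] = α₂·DIC; α₂ = 0.001295, so [CO3²⁻] = 0.001295 × 2.194 = 0.00284 mmol/L = 2.84 μmol/L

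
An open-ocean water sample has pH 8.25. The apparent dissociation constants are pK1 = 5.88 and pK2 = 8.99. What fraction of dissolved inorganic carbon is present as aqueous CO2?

α₀ = 1 / (1 + K1/[H⁺] + K1K2/[H⁺]²) = 1 / (1 + 10^+2.37 + 10^+1.63)
   = 1 / (1 + 234.42 + 42.658) = 1/278.08 = 0.003596

α₀ = 0.00360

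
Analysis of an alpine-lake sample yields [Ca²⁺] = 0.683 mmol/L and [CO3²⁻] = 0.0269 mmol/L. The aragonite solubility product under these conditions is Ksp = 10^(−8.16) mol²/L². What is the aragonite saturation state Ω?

Ω = 2.66

Ksp = 10^(−8.16) = 6.918×10^-9
Ω = [Ca²⁺][CO3²⁻]/Ksp = (0.683×10^-3)(0.0269×10^-3) / 6.918×10^-9 = 2.66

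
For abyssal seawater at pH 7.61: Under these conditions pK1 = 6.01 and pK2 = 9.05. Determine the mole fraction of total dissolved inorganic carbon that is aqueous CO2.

α₀ = 0.0237

α₀ = 1 / (1 + K1/[H⁺] + K1K2/[H⁺]²) = 1 / (1 + 10^+1.60 + 10^+0.16)
   = 1 / (1 + 39.811 + 1.4454) = 1/42.256 = 0.02367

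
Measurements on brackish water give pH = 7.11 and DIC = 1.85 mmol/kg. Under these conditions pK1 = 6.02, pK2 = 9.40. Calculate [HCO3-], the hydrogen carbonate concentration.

α₁ = 1 / (1 + [H⁺]/K1 + K2/[H⁺]) = 1 / (1 + 10^-1.09 + 10^-2.29)
   = 1 / (1 + 0.081283 + 0.0051286) = 1/1.0864 = 0.9205
[HCO3⁻] = α₁ × DIC = 0.9205 × 1.85 = 1.70 mmol/kg

[HCO3⁻] = 1.70 mmol/kg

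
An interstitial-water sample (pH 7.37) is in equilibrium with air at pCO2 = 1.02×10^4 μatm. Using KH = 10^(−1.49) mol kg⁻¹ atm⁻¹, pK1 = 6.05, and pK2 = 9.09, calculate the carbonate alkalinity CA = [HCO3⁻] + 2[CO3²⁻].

CA = 7.16 mmol/kg

[CO2*] = KH · pCO2 = 10^(−1.49) × 1.02×10^4×10^-6 = 3.301×10^-4 mol/kg
α₀ = 1/(1 + K1/[H⁺] + K1K2/[H⁺]²) = 1/(1 + 10^+1.32 + 10^-0.40) = 0.04486
DIC = [CO2*]/α₀ = 3.301×10^-4 / 0.04486 = 7.358 mmol/kg
CA = (α₁ + 2α₂)·DIC = (0.9373 + 2×0.01786) × 7.358 = 7.16 mmol/kg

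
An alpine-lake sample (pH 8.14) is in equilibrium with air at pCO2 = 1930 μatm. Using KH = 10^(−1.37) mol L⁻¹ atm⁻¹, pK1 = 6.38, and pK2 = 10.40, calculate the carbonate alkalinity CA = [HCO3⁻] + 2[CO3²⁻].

CA = 4.79 mmol/L

[CO2*] = KH · pCO2 = 10^(−1.37) × 1930×10^-6 = 8.233×10^-5 mol/L
α₀ = 1/(1 + K1/[H⁺] + K1K2/[H⁺]²) = 1/(1 + 10^+1.76 + 10^-0.50) = 0.01699
DIC = [CO2*]/α₀ = 8.233×10^-5 / 0.01699 = 4.846 mmol/L
CA = (α₁ + 2α₂)·DIC = (0.9776 + 2×0.005373) × 4.846 = 4.79 mmol/L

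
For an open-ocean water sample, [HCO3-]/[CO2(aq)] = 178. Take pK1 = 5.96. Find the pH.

From K1 = [H⁺][HCO3-]/[CO2(aq)]:  pH = pK1 + log₁₀([HCO3-]/[CO2(aq)])
log₁₀(178) = +2.250
pH = 5.96 + (+2.250) = 8.21

pH = 8.21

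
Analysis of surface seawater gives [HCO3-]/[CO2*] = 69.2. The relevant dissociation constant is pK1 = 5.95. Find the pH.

From K1 = [H⁺][HCO3-]/[CO2*]:  pH = pK1 + log₁₀([HCO3-]/[CO2*])
log₁₀(69.2) = +1.840
pH = 5.95 + (+1.840) = 7.79

pH = 7.79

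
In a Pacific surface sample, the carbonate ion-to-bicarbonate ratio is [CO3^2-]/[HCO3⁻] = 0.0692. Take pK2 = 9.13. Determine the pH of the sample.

pH = 7.97

From K2 = [H⁺][CO3^2-]/[HCO3⁻]:  pH = pK2 + log₁₀([CO3^2-]/[HCO3⁻])
log₁₀(0.0692) = -1.160
pH = 9.13 + (-1.160) = 7.97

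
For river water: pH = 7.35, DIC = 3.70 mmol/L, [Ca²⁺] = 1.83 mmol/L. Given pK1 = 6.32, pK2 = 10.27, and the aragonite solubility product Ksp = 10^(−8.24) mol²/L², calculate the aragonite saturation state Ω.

Ω = 1.29

α₂ = 1 / (1 + [H⁺]/K2 + [H⁺]²/(K1K2)) = 1 / (1 + 10^+2.92 + 10^+1.89)
   = 1 / (1 + 831.76 + 77.625) = 1/910.39 = 0.001098
[CO3²⁻] = α₂ × DIC = 0.001098 × 3.70 = 0.004064 mmol/L = 4.064 μmol/L
Ksp = 10^(−8.24) = 5.754×10^-9
Ω = [Ca²⁺][CO3²⁻]/Ksp = (1.83×10^-3)(4.064×10^-6) / 5.754×10^-9 = 1.29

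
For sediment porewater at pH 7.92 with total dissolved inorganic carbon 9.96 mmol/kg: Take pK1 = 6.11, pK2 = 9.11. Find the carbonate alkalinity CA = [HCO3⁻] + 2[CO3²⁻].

CA = 10.4 mmol/kg

CA = [HCO3⁻] + 2[CO3²⁻] = (α₁ + 2α₂)·DIC
At pH 7.92: [H⁺]/K1 = 10^-1.81 = 0.015488, K2/[H⁺] = 10^-1.19 = 0.064565
α₁ = 1/(1 + 0.015488 + 0.064565) = 1/1.0801 = 0.9259; α₂ = α₁·K2/[H⁺] = 0.05978
α₁ + 2α₂ = 1.0454
CA = 1.0454 × 9.96 = 10.4 mmol/kg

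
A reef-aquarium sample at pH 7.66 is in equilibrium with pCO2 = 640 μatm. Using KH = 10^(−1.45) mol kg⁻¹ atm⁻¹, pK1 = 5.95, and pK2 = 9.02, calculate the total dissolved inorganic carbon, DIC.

[CO2*] = KH · pCO2 = 10^(−1.45) × 640×10^-6 = 2.271×10^-5 mol/kg
α₀ = 1/(1 + K1/[H⁺] + K1K2/[H⁺]²) = 1/(1 + 10^+1.71 + 10^+0.35) = 0.01834
DIC = [CO2*]/α₀ = 2.271×10^-5 / 0.01834 = 1.24 mmol/kg

DIC = 1.24 mmol/kg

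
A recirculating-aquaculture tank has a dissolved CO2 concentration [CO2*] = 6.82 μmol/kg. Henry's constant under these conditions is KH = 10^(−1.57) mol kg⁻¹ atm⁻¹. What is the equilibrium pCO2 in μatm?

pCO2 = 253 μatm

KH = 10^(−1.57) = 2.692×10^-2 mol kg⁻¹ atm⁻¹
pCO2 = [CO2*]/KH = 6.82×10^-6 / 2.692×10^-2 = 2.53×10^-4 atm = 253 μatm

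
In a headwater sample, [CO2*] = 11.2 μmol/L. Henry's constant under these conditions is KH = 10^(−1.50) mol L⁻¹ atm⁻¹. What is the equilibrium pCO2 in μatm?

pCO2 = 354 μatm

KH = 10^(−1.50) = 3.162×10^-2 mol L⁻¹ atm⁻¹
pCO2 = [CO2*]/KH = 11.2×10^-6 / 3.162×10^-2 = 3.54×10^-4 atm = 354 μatm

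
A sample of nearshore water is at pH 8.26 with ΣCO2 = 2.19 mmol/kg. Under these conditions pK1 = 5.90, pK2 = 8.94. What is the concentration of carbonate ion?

[CO3²⁻] = 0.377 mmol/kg

α₂ = 1 / (1 + [H⁺]/K2 + [H⁺]²/(K1K2)) = 1 / (1 + 10^+0.68 + 10^-1.68)
   = 1 / (1 + 4.7863 + 0.020893) = 1/5.8072 = 0.1722
[CO3²⁻] = α₂ × DIC = 0.1722 × 2.19 = 0.377 mmol/kg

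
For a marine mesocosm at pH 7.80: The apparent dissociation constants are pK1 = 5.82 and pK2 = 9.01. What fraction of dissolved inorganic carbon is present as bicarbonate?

α₁ = 1 / (1 + [H⁺]/K1 + K2/[H⁺]) = 1 / (1 + 10^-1.98 + 10^-1.21)
   = 1 / (1 + 0.010471 + 0.061660) = 1/1.0721 = 0.9327

α₁ = 0.933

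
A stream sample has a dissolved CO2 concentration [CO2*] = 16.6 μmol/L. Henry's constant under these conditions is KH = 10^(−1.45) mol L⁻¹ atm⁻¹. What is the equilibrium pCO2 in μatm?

KH = 10^(−1.45) = 3.548×10^-2 mol L⁻¹ atm⁻¹
pCO2 = [CO2*]/KH = 16.6×10^-6 / 3.548×10^-2 = 4.68×10^-4 atm = 468 μatm

pCO2 = 468 μatm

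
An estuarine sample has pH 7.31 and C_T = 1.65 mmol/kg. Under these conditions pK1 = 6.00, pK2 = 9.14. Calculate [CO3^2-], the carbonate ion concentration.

[CO3²⁻] = 0.0229 mmol/kg

α₂ = 1 / (1 + [H⁺]/K2 + [H⁺]²/(K1K2)) = 1 / (1 + 10^+1.83 + 10^+0.52)
   = 1 / (1 + 67.608 + 3.3113) = 1/71.920 = 0.01390
[CO3²⁻] = α₂ × DIC = 0.01390 × 1.65 = 0.0229 mmol/kg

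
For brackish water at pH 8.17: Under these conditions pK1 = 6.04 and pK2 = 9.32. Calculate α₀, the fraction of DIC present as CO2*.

α₀ = 0.00688

α₀ = 1 / (1 + K1/[H⁺] + K1K2/[H⁺]²) = 1 / (1 + 10^+2.13 + 10^+0.98)
   = 1 / (1 + 134.90 + 9.5499) = 1/145.45 = 0.006875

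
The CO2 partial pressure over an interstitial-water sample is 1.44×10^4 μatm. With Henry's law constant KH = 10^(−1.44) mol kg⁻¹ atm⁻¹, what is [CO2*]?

[CO2*] = 523 μmol/kg

KH = 10^(−1.44) = 3.631×10^-2 mol kg⁻¹ atm⁻¹
[CO2*] = KH · pCO2 = 3.631×10^-2 × 1.44×10^4×10^-6 atm = 5.23×10^-4 mol/kg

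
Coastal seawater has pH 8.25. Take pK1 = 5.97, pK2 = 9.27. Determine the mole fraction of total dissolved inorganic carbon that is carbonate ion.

α₂ = 0.0868

α₂ = 1 / (1 + [H⁺]/K2 + [H⁺]²/(K1K2)) = 1 / (1 + 10^+1.02 + 10^-1.26)
   = 1 / (1 + 10.471 + 0.054954) = 1/11.526 = 0.08676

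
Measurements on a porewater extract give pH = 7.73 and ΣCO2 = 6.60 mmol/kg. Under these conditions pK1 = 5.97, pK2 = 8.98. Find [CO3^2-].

α₂ = 1 / (1 + [H⁺]/K2 + [H⁺]²/(K1K2)) = 1 / (1 + 10^+1.25 + 10^-0.51)
   = 1 / (1 + 17.783 + 0.30903) = 1/19.092 = 0.05238
[CO3²⁻] = α₂ × DIC = 0.05238 × 6.60 = 0.346 mmol/kg

[CO3²⁻] = 0.346 mmol/kg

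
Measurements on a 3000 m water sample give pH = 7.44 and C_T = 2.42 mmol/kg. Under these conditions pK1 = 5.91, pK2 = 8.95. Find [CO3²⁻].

α₂ = 1 / (1 + [H⁺]/K2 + [H⁺]²/(K1K2)) = 1 / (1 + 10^+1.51 + 10^-0.02)
   = 1 / (1 + 32.359 + 0.95499) = 1/34.314 = 0.02914
[CO3²⁻] = α₂ × DIC = 0.02914 × 2.42 = 0.0705 mmol/kg

[CO3²⁻] = 0.0705 mmol/kg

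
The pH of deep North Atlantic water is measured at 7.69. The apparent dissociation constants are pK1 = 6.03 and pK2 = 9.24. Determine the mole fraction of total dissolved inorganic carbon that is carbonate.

α₂ = 1 / (1 + [H⁺]/K2 + [H⁺]²/(K1K2)) = 1 / (1 + 10^+1.55 + 10^-0.11)
   = 1 / (1 + 35.481 + 0.77625) = 1/37.258 = 0.02684

α₂ = 0.0268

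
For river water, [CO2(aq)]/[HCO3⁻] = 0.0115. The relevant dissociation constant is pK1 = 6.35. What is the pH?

From K1 = [H⁺][HCO3⁻]/[CO2(aq)]:  pH = pK1 − log₁₀([CO2(aq)]/[HCO3⁻])
log₁₀(0.0115) = -1.939
pH = 6.35 − (-1.939) = 8.29

pH = 8.29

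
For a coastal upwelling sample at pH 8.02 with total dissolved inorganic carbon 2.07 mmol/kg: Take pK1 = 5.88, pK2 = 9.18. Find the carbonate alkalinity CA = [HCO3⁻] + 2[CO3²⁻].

CA = [HCO3⁻] + 2[CO3²⁻] = (α₁ + 2α₂)·DIC
At pH 8.02: [H⁺]/K1 = 10^-2.14 = 0.0072444, K2/[H⁺] = 10^-1.16 = 0.069183
α₁ = 1/(1 + 0.0072444 + 0.069183) = 1/1.0764 = 0.9290; α₂ = α₁·K2/[H⁺] = 0.06427
α₁ + 2α₂ = 1.0575
CA = 1.0575 × 2.07 = 2.19 mmol/kg

CA = 2.19 mmol/kg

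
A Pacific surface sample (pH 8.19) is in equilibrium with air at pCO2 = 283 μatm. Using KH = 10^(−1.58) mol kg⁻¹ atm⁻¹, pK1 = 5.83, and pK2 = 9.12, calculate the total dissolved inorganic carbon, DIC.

[CO2*] = KH · pCO2 = 10^(−1.58) × 283×10^-6 = 7.444×10^-6 mol/kg
α₀ = 1/(1 + K1/[H⁺] + K1K2/[H⁺]²) = 1/(1 + 10^+2.36 + 10^+1.43) = 0.003891
DIC = [CO2*]/α₀ = 7.444×10^-6 / 0.003891 = 1.91 mmol/kg

DIC = 1.91 mmol/kg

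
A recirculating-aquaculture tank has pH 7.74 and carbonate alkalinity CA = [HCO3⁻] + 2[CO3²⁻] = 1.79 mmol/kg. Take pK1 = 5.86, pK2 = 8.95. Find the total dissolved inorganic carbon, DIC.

CA = [HCO3⁻] + 2[CO3²⁻] = (α₁ + 2α₂)·DIC
At pH 7.74: [H⁺]/K1 = 10^-1.88 = 0.013183, K2/[H⁺] = 10^-1.21 = 0.061660
α₁ = 1/(1 + 0.013183 + 0.061660) = 1/1.0748 = 0.9304; α₂ = α₁·K2/[H⁺] = 0.05737
α₁ + 2α₂ = 1.0451
DIC = CA / (α₁ + 2α₂) = 1.79 / 1.0451 = 1.71 mmol/kg

DIC = 1.71 mmol/kg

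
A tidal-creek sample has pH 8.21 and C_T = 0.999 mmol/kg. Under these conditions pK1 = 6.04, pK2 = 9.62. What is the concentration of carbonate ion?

α₂ = 1 / (1 + [H⁺]/K2 + [H⁺]²/(K1K2)) = 1 / (1 + 10^+1.41 + 10^-0.76)
   = 1 / (1 + 25.704 + 0.17378) = 1/26.878 = 0.03721
[CO3²⁻] = α₂ × DIC = 0.03721 × 0.999 = 0.0372 mmol/kg

[CO3²⁻] = 0.0372 mmol/kg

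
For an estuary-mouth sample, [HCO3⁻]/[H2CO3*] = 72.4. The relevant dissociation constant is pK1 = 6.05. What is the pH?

From K1 = [H⁺][HCO3⁻]/[H2CO3*]:  pH = pK1 + log₁₀([HCO3⁻]/[H2CO3*])
log₁₀(72.4) = +1.860
pH = 6.05 + (+1.860) = 7.91

pH = 7.91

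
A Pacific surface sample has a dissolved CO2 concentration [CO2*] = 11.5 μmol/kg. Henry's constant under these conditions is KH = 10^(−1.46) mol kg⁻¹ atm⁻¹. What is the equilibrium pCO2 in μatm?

pCO2 = 332 μatm

KH = 10^(−1.46) = 3.467×10^-2 mol kg⁻¹ atm⁻¹
pCO2 = [CO2*]/KH = 11.5×10^-6 / 3.467×10^-2 = 3.32×10^-4 atm = 332 μatm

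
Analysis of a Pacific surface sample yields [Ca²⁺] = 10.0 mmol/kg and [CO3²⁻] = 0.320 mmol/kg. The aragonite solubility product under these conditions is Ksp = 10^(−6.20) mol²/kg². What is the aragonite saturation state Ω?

Ω = 5.07

Ksp = 10^(−6.20) = 6.310×10^-7
Ω = [Ca²⁺][CO3²⁻]/Ksp = (10.0×10^-3)(0.320×10^-3) / 6.310×10^-7 = 5.07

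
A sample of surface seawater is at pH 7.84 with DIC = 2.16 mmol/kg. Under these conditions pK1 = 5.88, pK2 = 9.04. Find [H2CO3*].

[CO2*] = 0.0221 mmol/kg

α₀ = 1 / (1 + K1/[H⁺] + K1K2/[H⁺]²) = 1 / (1 + 10^+1.96 + 10^+0.76)
   = 1 / (1 + 91.201 + 5.7544) = 1/97.955 = 0.01021
[CO2*] = α₀ × DIC = 0.01021 × 2.16 = 0.0221 mmol/kg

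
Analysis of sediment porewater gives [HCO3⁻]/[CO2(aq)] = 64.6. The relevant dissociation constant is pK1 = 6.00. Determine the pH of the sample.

pH = 7.81

From K1 = [H⁺][HCO3⁻]/[CO2(aq)]:  pH = pK1 + log₁₀([HCO3⁻]/[CO2(aq)])
log₁₀(64.6) = +1.810
pH = 6.00 + (+1.810) = 7.81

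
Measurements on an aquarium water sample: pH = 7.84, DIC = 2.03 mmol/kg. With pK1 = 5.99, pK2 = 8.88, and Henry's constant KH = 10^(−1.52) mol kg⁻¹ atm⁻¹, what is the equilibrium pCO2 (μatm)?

pCO2 = 859 μatm

α₀ = 1 / (1 + K1/[H⁺] + K1K2/[H⁺]²) = 1 / (1 + 10^+1.85 + 10^+0.81)
   = 1 / (1 + 70.795 + 6.4565) = 1/78.251 = 0.01278
[CO2*] = α₀ × DIC = 0.01278 × 2.03 = 0.02594 mmol/kg
pCO2 = [CO2*]/KH = 2.594×10^-5 / 3.020×10^-2 = 859 μatm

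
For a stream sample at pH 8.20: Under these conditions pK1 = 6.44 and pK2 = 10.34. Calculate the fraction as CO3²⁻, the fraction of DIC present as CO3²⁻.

α₂ = 1 / (1 + [H⁺]/K2 + [H⁺]²/(K1K2)) = 1 / (1 + 10^+2.14 + 10^+0.38)
   = 1 / (1 + 138.04 + 2.3988) = 1/141.44 = 0.007070

α₂ = 0.00707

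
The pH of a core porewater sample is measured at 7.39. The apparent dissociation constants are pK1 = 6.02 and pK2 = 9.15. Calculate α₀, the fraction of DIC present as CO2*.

α₀ = 0.0402

α₀ = 1 / (1 + K1/[H⁺] + K1K2/[H⁺]²) = 1 / (1 + 10^+1.37 + 10^-0.39)
   = 1 / (1 + 23.442 + 0.40738) = 1/24.850 = 0.04024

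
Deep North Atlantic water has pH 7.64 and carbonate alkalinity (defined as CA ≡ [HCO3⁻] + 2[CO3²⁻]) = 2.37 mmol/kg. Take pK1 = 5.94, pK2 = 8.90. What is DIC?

CA = [HCO3⁻] + 2[CO3²⁻] = (α₁ + 2α₂)·DIC
At pH 7.64: [H⁺]/K1 = 10^-1.70 = 0.019953, K2/[H⁺] = 10^-1.26 = 0.054954
α₁ = 1/(1 + 0.019953 + 0.054954) = 1/1.0749 = 0.9303; α₂ = α₁·K2/[H⁺] = 0.05112
α₁ + 2α₂ = 1.0326
DIC = CA / (α₁ + 2α₂) = 2.37 / 1.0326 = 2.30 mmol/kg

DIC = 2.30 mmol/kg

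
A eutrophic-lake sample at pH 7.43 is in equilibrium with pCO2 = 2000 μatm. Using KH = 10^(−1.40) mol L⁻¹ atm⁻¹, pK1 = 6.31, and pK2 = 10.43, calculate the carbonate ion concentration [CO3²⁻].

[CO3²⁻] = 1.05 μmol/L

[CO2*] = KH · pCO2 = 10^(−1.40) × 2000×10^-6 = 7.962×10^-5 mol/L
α₀ = 1/(1 + K1/[H⁺] + K1K2/[H⁺]²) = 1/(1 + 10^+1.12 + 10^-1.88) = 0.07044
DIC = [CO2*]/α₀ = 7.962×10^-5 / 0.07044 = 1.130 mmol/L
[CO3²⁻] = α₂·DIC; α₂ = 0.0009286, so [CO3²⁻] = 0.0009286 × 1.130 = 0.00105 mmol/L = 1.05 μmol/L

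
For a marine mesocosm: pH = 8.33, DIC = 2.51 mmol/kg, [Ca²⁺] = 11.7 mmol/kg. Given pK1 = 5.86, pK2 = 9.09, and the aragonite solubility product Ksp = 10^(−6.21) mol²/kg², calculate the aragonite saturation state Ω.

Ω = 7.03

α₂ = 1 / (1 + [H⁺]/K2 + [H⁺]²/(K1K2)) = 1 / (1 + 10^+0.76 + 10^-1.71)
   = 1 / (1 + 5.7544 + 0.019498) = 1/6.7739 = 0.1476
[CO3²⁻] = α₂ × DIC = 0.1476 × 2.51 = 0.3705 mmol/kg
Ksp = 10^(−6.21) = 6.166×10^-7
Ω = [Ca²⁺][CO3²⁻]/Ksp = (11.7×10^-3)(3.705×10^-4) / 6.166×10^-7 = 7.03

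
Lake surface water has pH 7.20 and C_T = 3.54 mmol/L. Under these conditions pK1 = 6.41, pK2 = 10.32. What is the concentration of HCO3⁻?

α₁ = 1 / (1 + [H⁺]/K1 + K2/[H⁺]) = 1 / (1 + 10^-0.79 + 10^-3.12)
   = 1 / (1 + 0.16218 + 0.00075858) = 1/1.1629 = 0.8599
[HCO3⁻] = α₁ × DIC = 0.8599 × 3.54 = 3.04 mmol/L

[HCO3⁻] = 3.04 mmol/L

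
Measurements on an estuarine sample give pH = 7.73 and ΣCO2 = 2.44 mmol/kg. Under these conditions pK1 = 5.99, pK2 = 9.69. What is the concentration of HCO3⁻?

[HCO3⁻] = 2.37 mmol/kg

α₁ = 1 / (1 + [H⁺]/K1 + K2/[H⁺]) = 1 / (1 + 10^-1.74 + 10^-1.96)
   = 1 / (1 + 0.018197 + 0.010965) = 1/1.0292 = 0.9717
[HCO3⁻] = α₁ × DIC = 0.9717 × 2.44 = 2.37 mmol/kg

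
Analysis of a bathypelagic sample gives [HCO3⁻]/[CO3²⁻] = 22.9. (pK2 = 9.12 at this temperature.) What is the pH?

pH = 7.76

From K2 = [H⁺][CO3²⁻]/[HCO3⁻]:  pH = pK2 − log₁₀([HCO3⁻]/[CO3²⁻])
log₁₀(22.9) = +1.360
pH = 9.12 − (+1.360) = 7.76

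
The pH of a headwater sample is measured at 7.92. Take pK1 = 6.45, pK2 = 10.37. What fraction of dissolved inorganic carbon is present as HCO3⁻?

α₁ = 1 / (1 + [H⁺]/K1 + K2/[H⁺]) = 1 / (1 + 10^-1.47 + 10^-2.45)
   = 1 / (1 + 0.033884 + 0.0035481) = 1/1.0374 = 0.9639

α₁ = 0.964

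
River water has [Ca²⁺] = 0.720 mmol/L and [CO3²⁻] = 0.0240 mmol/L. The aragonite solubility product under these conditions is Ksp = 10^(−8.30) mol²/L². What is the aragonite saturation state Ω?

Ksp = 10^(−8.30) = 5.012×10^-9
Ω = [Ca²⁺][CO3²⁻]/Ksp = (0.720×10^-3)(0.0240×10^-3) / 5.012×10^-9 = 3.45

Ω = 3.45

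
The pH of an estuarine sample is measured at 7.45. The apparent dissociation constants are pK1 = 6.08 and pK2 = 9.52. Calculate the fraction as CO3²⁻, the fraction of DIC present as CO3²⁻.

α₂ = 0.00810

α₂ = 1 / (1 + [H⁺]/K2 + [H⁺]²/(K1K2)) = 1 / (1 + 10^+2.07 + 10^+0.70)
   = 1 / (1 + 117.49 + 5.0119) = 1/123.50 = 0.008097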